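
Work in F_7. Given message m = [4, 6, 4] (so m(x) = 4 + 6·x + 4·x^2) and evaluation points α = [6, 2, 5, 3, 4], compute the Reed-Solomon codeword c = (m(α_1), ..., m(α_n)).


c = [2, 4, 1, 2, 1]

Message polynomial: m(x) = 4 + 6·x + 4·x^2 (mod 7).
For each evaluation point α_i, compute m(α_i) mod 7:
  α_1 = 6: Horner steps 4 → 2 → 2, so m(6) = 2.
  α_2 = 2: Horner steps 4 → 0 → 4, so m(2) = 4.
  α_3 = 5: Horner steps 4 → 5 → 1, so m(5) = 1.
  α_4 = 3: Horner steps 4 → 4 → 2, so m(3) = 2.
  α_5 = 4: Horner steps 4 → 1 → 1, so m(4) = 1.
Codeword c = [2, 4, 1, 2, 1] ∈ F_7^5.


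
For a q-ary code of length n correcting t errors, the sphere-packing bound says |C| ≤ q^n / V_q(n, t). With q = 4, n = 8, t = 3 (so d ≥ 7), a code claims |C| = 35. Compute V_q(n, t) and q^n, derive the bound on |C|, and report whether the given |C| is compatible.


V_q(n, t) = 1789, q^n = 65536, Hamming bound = 36, |C| = 35 ≤ bound (satisfied).

Step 1: Compute V_q(n, t) = Σ_{j=0}^3 C(n, j) (q−1)^j.
  j = 0: C(8,0)·(3)^0 = 1·1 = 1.
  j = 1: C(8,1)·(3)^1 = 8·3 = 24.
  j = 2: C(8,2)·(3)^2 = 28·9 = 252.
  j = 3: C(8,3)·(3)^3 = 56·27 = 1512.
  V_q(n, t) = 1 + 24 + 252 + 1512 = 1789.
Step 2: q^n = 4^8 = 65536.
Step 3: Hamming bound ⌊q^n / V_q(n,t)⌋ = ⌊65536/1789⌋ = 36.
Step 4: Compare |C| = 35 to 36: satisfied.
The claimed |C| lies below the Hamming bound.


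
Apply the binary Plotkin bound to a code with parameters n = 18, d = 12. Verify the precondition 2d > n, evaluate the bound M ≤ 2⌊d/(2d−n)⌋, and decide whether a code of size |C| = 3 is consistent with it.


Plotkin bound M ≤ 4; given |C| = 3 ≤ bound (satisfied).

Check applicability: 2d = 24, n = 18.
2d − n = 6 > 0, so Plotkin applies.
Compute d/(2d−n) = 12/6 ≈ 2.0000.
⌊d/(2d−n)⌋ = 2.
Plotkin bound: M ≤ 2·2 = 4.
Given |C| = 3, check: satisfied.
This |C| is below the Plotkin bound.


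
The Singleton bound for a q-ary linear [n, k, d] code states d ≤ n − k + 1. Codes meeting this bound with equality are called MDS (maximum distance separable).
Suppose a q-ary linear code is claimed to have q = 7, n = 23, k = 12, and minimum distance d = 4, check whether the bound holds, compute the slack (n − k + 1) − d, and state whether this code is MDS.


Singleton RHS = n − k + 1 = 12, slack = 8, bound satisfied, not MDS.

Singleton bound: d ≤ n − k + 1.
Here n = 23, k = 12, so n − k + 1 = 12.
Given d = 4, check d ≤ 12: YES.
Slack = (n − k + 1) − d = 8.
The code is NOT MDS (slack = 8 > 0).
Description: the claimed parameters are [23, 12, 4]_7; such a code would be non-MDS.


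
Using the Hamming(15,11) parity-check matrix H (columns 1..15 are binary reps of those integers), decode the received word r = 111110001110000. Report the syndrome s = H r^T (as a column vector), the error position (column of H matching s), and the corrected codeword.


s = (1, 0, 0, 1)^T, error position = 9, corrected codeword c = 111110000110000

Compute s = H r^T mod 2 one row at a time:
  s_1 = 0 + 1 + 1 + 1 + 0 + 0 + 0 + 0 = 3 ≡ 1 (mod 2).
  s_2 = 1 + 1 + 0 + 0 + 0 + 0 + 0 + 0 = 2 ≡ 0 (mod 2).
  s_3 = 1 + 1 + 0 + 0 + 1 + 1 + 0 + 0 = 4 ≡ 0 (mod 2).
  s_4 = 1 + 1 + 1 + 0 + 1 + 1 + 0 + 0 = 5 ≡ 1 (mod 2).
s = (1, 0, 0, 1)^T — this equals column 9 of H (binary 1001), so error is at position 9.
Correct: flip bit 9 of r = 111110001110000 to get c = 111110000110000.


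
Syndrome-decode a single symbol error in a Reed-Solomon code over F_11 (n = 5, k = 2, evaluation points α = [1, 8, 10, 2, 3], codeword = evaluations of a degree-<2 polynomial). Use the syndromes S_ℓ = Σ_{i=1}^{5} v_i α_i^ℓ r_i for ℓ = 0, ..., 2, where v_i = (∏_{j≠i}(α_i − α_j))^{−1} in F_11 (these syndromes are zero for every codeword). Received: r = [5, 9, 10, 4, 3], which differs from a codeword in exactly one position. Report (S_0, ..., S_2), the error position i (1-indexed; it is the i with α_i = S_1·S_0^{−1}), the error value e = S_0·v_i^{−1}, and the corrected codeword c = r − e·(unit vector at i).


S = (2, 9, 2), error at position 3, error magnitude e = 3, c = [5, 9, 7, 4, 3].

Step 1: column multipliers v_i = (∏_{j≠i}(α_i − α_j))^{−1} mod 11.
  i = 1 (α = 1): (1−8)(1−10)(1−2)(1−3) = (−7)·(−9)·(−1)·(−2) = 126 ≡ 5, so v_1 = 5^{−1} = 9 (mod 11).
  i = 2 (α = 8): (8−1)(8−10)(8−2)(8−3) = 7·(−2)·6·5 = −420 ≡ 9, so v_2 = 9^{−1} = 5 (mod 11).
  i = 3 (α = 10): (10−1)(10−8)(10−2)(10−3) = 9·2·8·7 = 1008 ≡ 7, so v_3 = 7^{−1} = 8 (mod 11).
  i = 4 (α = 2): (2−1)(2−8)(2−10)(2−3) = 1·(−6)·(−8)·(−1) = −48 ≡ 7, so v_4 = 7^{−1} = 8 (mod 11).
  i = 5 (α = 3): (3−1)(3−8)(3−10)(3−2) = 2·(−5)·(−7)·1 = 70 ≡ 4, so v_5 = 4^{−1} = 3 (mod 11).
  v = [9, 5, 8, 8, 3].
Step 2: syndromes of r = [5, 9, 10, 4, 3] (all sums mod 11).
  S_0 = Σ v_i r_i = 9·5 + 5·9 + 8·10 + 8·4 + 3·3 = 211 ≡ 2.
  S_1 = Σ v_i α_i r_i = 9·1·5 + 5·8·9 + 8·10·10 + 8·2·4 + 3·3·3 = 1296 ≡ 9.
  α_i^2 mod 11 = [1, 9, 1, 4, 9].
  S_2 = Σ v_i α_i^2 r_i = 9·1·5 + 5·9·9 + 8·1·10 + 8·4·4 + 3·9·3 = 739 ≡ 2.
  S = (2, 9, 2) ≠ 0, so r is not a codeword (an error is present).
Step 3: locate the error. For a single error e at position i, S_ℓ = v_i·e·α_i^ℓ, so α_err = S_1/S_0.
  S_0^{−1} = 2^{−1} = 6 (mod 11), so α_err = 9·6 = 54 ≡ 10 = α_3. Error position i = 3.
  Consistency check: S_2/S_1 = 2·5 = 10 ≡ 10 = α_err ✓ (single-error assumption holds).
Step 4: error magnitude e = S_0/v_3 = S_0·∏_{j≠3}(α_3 − α_j) = 2·7 = 14 ≡ 3 (mod 11).
Step 5: correct position 3: c_3 = r_3 − e = 10 − 3 ≡ 7 (mod 11). Hence c = [5, 9, 7, 4, 3].
  Check: interpolating c through the α_i gives m(x) = 6 + 10·x (degree < 2) with m(α_i) = c_i for every i, so c is indeed a codeword.


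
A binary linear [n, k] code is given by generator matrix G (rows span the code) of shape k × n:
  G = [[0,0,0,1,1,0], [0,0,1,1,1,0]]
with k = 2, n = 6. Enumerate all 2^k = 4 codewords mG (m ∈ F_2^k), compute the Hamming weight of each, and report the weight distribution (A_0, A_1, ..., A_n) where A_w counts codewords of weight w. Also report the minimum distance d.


Weight distribution: A_0 = 1, A_1 = 1, A_2 = 1, A_3 = 1. Minimum distance d = 1.

Enumerate all 2^2 = 4 messages m ∈ F_2^2.
For each, compute codeword c = mG in F_2^6, then tally its weight.
  m = 00 → c = 000000, weight = 0.
  m = 10 → c = 000110, weight = 2.
  m = 01 → c = 001110, weight = 3.
  m = 11 → c = 001000, weight = 1.
Tally weights:
  weight 0: 1 codewords.
  weight 1: 1 codewords.
  weight 2: 1 codewords.
  weight 3: 1 codewords.
Minimum distance d = smallest w > 0 with A_w > 0 = 1.
Sanity: Σ A_w = 4 = 2^2 = 4 ✓.


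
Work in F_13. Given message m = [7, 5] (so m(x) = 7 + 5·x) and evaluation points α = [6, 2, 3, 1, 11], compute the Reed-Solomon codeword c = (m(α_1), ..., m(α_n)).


c = [11, 4, 9, 12, 10]

Message polynomial: m(x) = 7 + 5·x (mod 13).
For each evaluation point α_i, compute m(α_i) mod 13:
  α_1 = 6: Horner steps 5 → 11, so m(6) = 11.
  α_2 = 2: Horner steps 5 → 4, so m(2) = 4.
  α_3 = 3: Horner steps 5 → 9, so m(3) = 9.
  α_4 = 1: Horner steps 5 → 12, so m(1) = 12.
  α_5 = 11: Horner steps 5 → 10, so m(11) = 10.
Codeword c = [11, 4, 9, 12, 10] ∈ F_13^5.


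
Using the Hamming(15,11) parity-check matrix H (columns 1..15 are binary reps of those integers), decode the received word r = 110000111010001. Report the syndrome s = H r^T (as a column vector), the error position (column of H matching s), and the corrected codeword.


s = (0, 0, 0, 1)^T, error position = 1, corrected codeword c = 010000111010001

Compute s = H r^T mod 2 one row at a time:
  s_1 = 1 + 1 + 0 + 1 + 0 + 0 + 0 + 1 = 4 ≡ 0 (mod 2).
  s_2 = 0 + 0 + 0 + 1 + 0 + 0 + 0 + 1 = 2 ≡ 0 (mod 2).
  s_3 = 1 + 0 + 0 + 1 + 0 + 1 + 0 + 1 = 4 ≡ 0 (mod 2).
  s_4 = 1 + 0 + 0 + 1 + 1 + 1 + 0 + 1 = 5 ≡ 1 (mod 2).
s = (0, 0, 0, 1)^T — this equals column 1 of H (binary 0001), so error is at position 1.
Correct: flip bit 1 of r = 110000111010001 to get c = 010000111010001.


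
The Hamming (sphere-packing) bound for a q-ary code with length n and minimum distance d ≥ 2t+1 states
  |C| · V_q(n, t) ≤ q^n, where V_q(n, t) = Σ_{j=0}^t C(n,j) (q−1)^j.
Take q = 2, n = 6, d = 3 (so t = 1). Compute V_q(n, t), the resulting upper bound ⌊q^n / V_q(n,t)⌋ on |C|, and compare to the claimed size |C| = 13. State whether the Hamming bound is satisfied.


V_q(n, t) = 7, q^n = 64, Hamming bound = 9, |C| = 13 > bound (violated).

Step 1: Compute V_q(n, t) = Σ_{j=0}^1 C(n, j) (q−1)^j.
  j = 0: C(6,0)·(1)^0 = 1·1 = 1.
  j = 1: C(6,1)·(1)^1 = 6·1 = 6.
  V_q(n, t) = 1 + 6 = 7.
Step 2: q^n = 2^6 = 64.
Step 3: Hamming bound ⌊q^n / V_q(n,t)⌋ = ⌊64/7⌋ = 9.
Step 4: Compare |C| = 13 to 9: violated.
The claimed |C| lies above the Hamming bound, so no 2-ary code of length 6 with d ≥ 3 can have 13 codewords.


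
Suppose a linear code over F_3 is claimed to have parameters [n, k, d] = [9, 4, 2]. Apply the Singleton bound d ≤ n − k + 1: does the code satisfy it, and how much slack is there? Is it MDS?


Singleton RHS = n − k + 1 = 6, slack = 4, bound satisfied, not MDS.

Singleton bound: d ≤ n − k + 1.
Here n = 9, k = 4, so n − k + 1 = 6.
Given d = 2, check d ≤ 6: YES.
Slack = (n − k + 1) − d = 4.
The code is NOT MDS (slack = 4 > 0).
Description: the claimed parameters are [9, 4, 2]_3; such a code would be non-MDS.


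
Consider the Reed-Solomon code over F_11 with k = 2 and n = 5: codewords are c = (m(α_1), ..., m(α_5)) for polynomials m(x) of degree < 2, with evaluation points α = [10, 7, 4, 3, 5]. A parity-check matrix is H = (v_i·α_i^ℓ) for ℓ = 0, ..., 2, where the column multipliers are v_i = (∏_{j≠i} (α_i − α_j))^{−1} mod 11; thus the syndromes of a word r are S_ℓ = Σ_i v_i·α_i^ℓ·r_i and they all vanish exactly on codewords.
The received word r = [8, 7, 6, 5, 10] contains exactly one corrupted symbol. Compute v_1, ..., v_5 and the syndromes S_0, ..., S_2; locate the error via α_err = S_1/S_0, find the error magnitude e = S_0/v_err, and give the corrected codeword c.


S = (3, 9, 5), error at position 4, error magnitude e = 3, c = [8, 7, 6, 2, 10].

Step 1: column multipliers v_i = (∏_{j≠i}(α_i − α_j))^{−1} mod 11.
  i = 1 (α = 10): (10−7)(10−4)(10−3)(10−5) = 3·6·7·5 = 630 ≡ 3, so v_1 = 3^{−1} = 4 (mod 11).
  i = 2 (α = 7): (7−10)(7−4)(7−3)(7−5) = (−3)·3·4·2 = −72 ≡ 5, so v_2 = 5^{−1} = 9 (mod 11).
  i = 3 (α = 4): (4−10)(4−7)(4−3)(4−5) = (−6)·(−3)·1·(−1) = −18 ≡ 4, so v_3 = 4^{−1} = 3 (mod 11).
  i = 4 (α = 3): (3−10)(3−7)(3−4)(3−5) = (−7)·(−4)·(−1)·(−2) = 56 ≡ 1, so v_4 = 1^{−1} = 1 (mod 11).
  i = 5 (α = 5): (5−10)(5−7)(5−4)(5−3) = (−5)·(−2)·1·2 = 20 ≡ 9, so v_5 = 9^{−1} = 5 (mod 11).
  v = [4, 9, 3, 1, 5].
Step 2: syndromes of r = [8, 7, 6, 5, 10] (all sums mod 11).
  S_0 = Σ v_i r_i = 4·8 + 9·7 + 3·6 + 1·5 + 5·10 = 168 ≡ 3.
  S_1 = Σ v_i α_i r_i = 4·10·8 + 9·7·7 + 3·4·6 + 1·3·5 + 5·5·10 = 1098 ≡ 9.
  α_i^2 mod 11 = [1, 5, 5, 9, 3].
  S_2 = Σ v_i α_i^2 r_i = 4·1·8 + 9·5·7 + 3·5·6 + 1·9·5 + 5·3·10 = 632 ≡ 5.
  S = (3, 9, 5) ≠ 0, so r is not a codeword (an error is present).
Step 3: locate the error. For a single error e at position i, S_ℓ = v_i·e·α_i^ℓ, so α_err = S_1/S_0.
  S_0^{−1} = 3^{−1} = 4 (mod 11), so α_err = 9·4 = 36 ≡ 3 = α_4. Error position i = 4.
  Consistency check: S_2/S_1 = 5·5 = 25 ≡ 3 = α_err ✓ (single-error assumption holds).
Step 4: error magnitude e = S_0/v_4 = S_0·∏_{j≠4}(α_4 − α_j) = 3·1 = 3 ≡ 3 (mod 11).
Step 5: correct position 4: c_4 = r_4 − e = 5 − 3 ≡ 2 (mod 11). Hence c = [8, 7, 6, 2, 10].
  Check: interpolating c through the α_i gives m(x) = 1 + 4·x (degree < 2) with m(α_i) = c_i for every i, so c is indeed a codeword.


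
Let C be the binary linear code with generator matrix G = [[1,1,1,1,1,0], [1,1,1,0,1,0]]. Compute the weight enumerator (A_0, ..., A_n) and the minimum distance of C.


Weight distribution: A_0 = 1, A_1 = 1, A_4 = 1, A_5 = 1. Minimum distance d = 1.

Enumerate all 2^2 = 4 messages m ∈ F_2^2.
For each, compute codeword c = mG in F_2^6, then tally its weight.
  m = 00 → c = 000000, weight = 0.
  m = 10 → c = 111110, weight = 5.
  m = 01 → c = 111010, weight = 4.
  m = 11 → c = 000100, weight = 1.
Tally weights:
  weight 0: 1 codewords.
  weight 1: 1 codewords.
  weight 4: 1 codewords.
  weight 5: 1 codewords.
Minimum distance d = smallest w > 0 with A_w > 0 = 1.
Sanity: Σ A_w = 4 = 2^2 = 4 ✓.


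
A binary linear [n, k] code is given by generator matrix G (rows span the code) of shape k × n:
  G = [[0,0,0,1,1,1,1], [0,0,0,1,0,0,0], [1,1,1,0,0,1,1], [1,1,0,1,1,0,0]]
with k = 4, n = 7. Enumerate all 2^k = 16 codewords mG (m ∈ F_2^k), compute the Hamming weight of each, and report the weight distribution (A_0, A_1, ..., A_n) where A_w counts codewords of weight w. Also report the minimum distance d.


Weight distribution: A_0 = 1, A_1 = 2, A_2 = 1, A_3 = 2, A_4 = 5, A_5 = 4, A_6 = 1. Minimum distance d = 1.

Enumerate all 2^4 = 16 messages m ∈ F_2^4.
For each, compute codeword c = mG in F_2^7, then tally its weight.
  m = 0000 → c = 0000000, weight = 0.
  m = 1000 → c = 0001111, weight = 4.
  m = 0100 → c = 0001000, weight = 1.
  m = 1100 → c = 0000111, weight = 3.
  m = 0010 → c = 1110011, weight = 5.
  m = 1010 → c = 1111100, weight = 5.
  m = 0110 → c = 1111011, weight = 6.
  m = 1110 → c = 1110100, weight = 4.
  m = 0001 → c = 1101100, weight = 4.
  m = 1001 → c = 1100011, weight = 4.
  m = 0101 → c = 1100100, weight = 3.
  m = 1101 → c = 1101011, weight = 5.
  m = 0011 → c = 0011111, weight = 5.
  m = 1011 → c = 0010000, weight = 1.
  m = 0111 → c = 0010111, weight = 4.
  m = 1111 → c = 0011000, weight = 2.
Tally weights:
  weight 0: 1 codewords.
  weight 1: 2 codewords.
  weight 2: 1 codewords.
  weight 3: 2 codewords.
  weight 4: 5 codewords.
  weight 5: 4 codewords.
  weight 6: 1 codewords.
Minimum distance d = smallest w > 0 with A_w > 0 = 1.
Sanity: Σ A_w = 16 = 2^4 = 16 ✓.


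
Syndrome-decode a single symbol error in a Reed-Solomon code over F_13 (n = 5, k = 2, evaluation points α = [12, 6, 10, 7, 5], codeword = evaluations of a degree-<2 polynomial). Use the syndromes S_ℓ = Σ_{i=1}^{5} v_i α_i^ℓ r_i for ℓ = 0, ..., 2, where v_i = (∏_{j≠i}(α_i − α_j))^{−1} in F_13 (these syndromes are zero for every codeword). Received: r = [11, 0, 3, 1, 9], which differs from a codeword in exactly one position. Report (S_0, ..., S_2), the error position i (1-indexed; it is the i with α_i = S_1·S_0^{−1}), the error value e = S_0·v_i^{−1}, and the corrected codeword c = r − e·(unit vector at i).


S = (9, 11, 12), error at position 4, error magnitude e = 10, c = [11, 0, 3, 4, 9].

Step 1: column multipliers v_i = (∏_{j≠i}(α_i − α_j))^{−1} mod 13.
  i = 1 (α = 12): (12−6)(12−10)(12−7)(12−5) = 6·2·5·7 = 420 ≡ 4, so v_1 = 4^{−1} = 10 (mod 13).
  i = 2 (α = 6): (6−12)(6−10)(6−7)(6−5) = (−6)·(−4)·(−1)·1 = −24 ≡ 2, so v_2 = 2^{−1} = 7 (mod 13).
  i = 3 (α = 10): (10−12)(10−6)(10−7)(10−5) = (−2)·4·3·5 = −120 ≡ 10, so v_3 = 10^{−1} = 4 (mod 13).
  i = 4 (α = 7): (7−12)(7−6)(7−10)(7−5) = (−5)·1·(−3)·2 = 30 ≡ 4, so v_4 = 4^{−1} = 10 (mod 13).
  i = 5 (α = 5): (5−12)(5−6)(5−10)(5−7) = (−7)·(−1)·(−5)·(−2) = 70 ≡ 5, so v_5 = 5^{−1} = 8 (mod 13).
  v = [10, 7, 4, 10, 8].
Step 2: syndromes of r = [11, 0, 3, 1, 9] (all sums mod 13).
  S_0 = Σ v_i r_i = 10·11 + 7·0 + 4·3 + 10·1 + 8·9 = 204 ≡ 9.
  S_1 = Σ v_i α_i r_i = 10·12·11 + 7·6·0 + 4·10·3 + 10·7·1 + 8·5·9 = 1870 ≡ 11.
  α_i^2 mod 13 = [1, 10, 9, 10, 12].
  S_2 = Σ v_i α_i^2 r_i = 10·1·11 + 7·10·0 + 4·9·3 + 10·10·1 + 8·12·9 = 1182 ≡ 12.
  S = (9, 11, 12) ≠ 0, so r is not a codeword (an error is present).
Step 3: locate the error. For a single error e at position i, S_ℓ = v_i·e·α_i^ℓ, so α_err = S_1/S_0.
  S_0^{−1} = 9^{−1} = 3 (mod 13), so α_err = 11·3 = 33 ≡ 7 = α_4. Error position i = 4.
  Consistency check: S_2/S_1 = 12·6 = 72 ≡ 7 = α_err ✓ (single-error assumption holds).
Step 4: error magnitude e = S_0/v_4 = S_0·∏_{j≠4}(α_4 − α_j) = 9·4 = 36 ≡ 10 (mod 13).
Step 5: correct position 4: c_4 = r_4 − e = 1 − 10 ≡ 4 (mod 13). Hence c = [11, 0, 3, 4, 9].
  Check: interpolating c through the α_i gives m(x) = 2 + 4·x (degree < 2) with m(α_i) = c_i for every i, so c is indeed a codeword.


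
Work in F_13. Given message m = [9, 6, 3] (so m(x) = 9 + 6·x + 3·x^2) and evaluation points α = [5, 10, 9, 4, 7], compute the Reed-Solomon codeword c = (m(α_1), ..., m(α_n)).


c = [10, 5, 7, 3, 3]

Message polynomial: m(x) = 9 + 6·x + 3·x^2 (mod 13).
For each evaluation point α_i, compute m(α_i) mod 13:
  α_1 = 5: Horner steps 3 → 8 → 10, so m(5) = 10.
  α_2 = 10: Horner steps 3 → 10 → 5, so m(10) = 5.
  α_3 = 9: Horner steps 3 → 7 → 7, so m(9) = 7.
  α_4 = 4: Horner steps 3 → 5 → 3, so m(4) = 3.
  α_5 = 7: Horner steps 3 → 1 → 3, so m(7) = 3.
Codeword c = [10, 5, 7, 3, 3] ∈ F_13^5.


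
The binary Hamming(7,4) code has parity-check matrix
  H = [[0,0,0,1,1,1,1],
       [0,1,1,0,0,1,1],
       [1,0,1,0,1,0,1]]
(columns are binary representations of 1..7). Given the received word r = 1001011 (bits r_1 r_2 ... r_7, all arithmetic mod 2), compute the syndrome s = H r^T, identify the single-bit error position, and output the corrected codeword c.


s = (1, 0, 0)^T, error position = 4, corrected codeword c = 1000011

Compute s = H r^T mod 2 one row at a time:
  s_1 = 1 + 0 + 1 + 1 = 3 ≡ 1 (mod 2).
  s_2 = 0 + 0 + 1 + 1 = 2 ≡ 0 (mod 2).
  s_3 = 1 + 0 + 0 + 1 = 2 ≡ 0 (mod 2).
s = (1, 0, 0)^T — this equals column 4 of H (binary 100), so error is at position 4.
Correct: flip bit 4 of r = 1001011 to get c = 1000011.


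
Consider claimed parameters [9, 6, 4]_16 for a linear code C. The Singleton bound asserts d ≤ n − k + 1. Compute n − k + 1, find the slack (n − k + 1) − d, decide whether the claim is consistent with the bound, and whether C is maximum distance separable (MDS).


Singleton RHS = n − k + 1 = 4, slack = 0, bound satisfied, MDS.

Singleton bound: d ≤ n − k + 1.
Here n = 9, k = 6, so n − k + 1 = 4.
Given d = 4, check d ≤ 4: YES.
Slack = (n − k + 1) − d = 0.
The code is MDS (slack = 0).
Description: the claimed parameters are [9, 6, 4]_16; such a code would be MDS (meets Singleton bound).


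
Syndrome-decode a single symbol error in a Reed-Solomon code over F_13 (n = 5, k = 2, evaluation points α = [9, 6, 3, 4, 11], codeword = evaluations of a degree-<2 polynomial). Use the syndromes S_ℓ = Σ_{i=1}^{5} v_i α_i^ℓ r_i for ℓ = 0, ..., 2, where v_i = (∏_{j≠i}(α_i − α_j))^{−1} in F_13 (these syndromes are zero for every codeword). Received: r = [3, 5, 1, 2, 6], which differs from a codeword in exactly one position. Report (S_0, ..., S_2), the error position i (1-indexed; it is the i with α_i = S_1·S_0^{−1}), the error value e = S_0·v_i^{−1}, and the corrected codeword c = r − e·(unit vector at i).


S = (7, 8, 11), error at position 3, error magnitude e = 7, c = [3, 5, 7, 2, 6].

Step 1: column multipliers v_i = (∏_{j≠i}(α_i − α_j))^{−1} mod 13.
  i = 1 (α = 9): (9−6)(9−3)(9−4)(9−11) = 3·6·5·(−2) = −180 ≡ 2, so v_1 = 2^{−1} = 7 (mod 13).
  i = 2 (α = 6): (6−9)(6−3)(6−4)(6−11) = (−3)·3·2·(−5) = 90 ≡ 12, so v_2 = 12^{−1} = 12 (mod 13).
  i = 3 (α = 3): (3−9)(3−6)(3−4)(3−11) = (−6)·(−3)·(−1)·(−8) = 144 ≡ 1, so v_3 = 1^{−1} = 1 (mod 13).
  i = 4 (α = 4): (4−9)(4−6)(4−3)(4−11) = (−5)·(−2)·1·(−7) = −70 ≡ 8, so v_4 = 8^{−1} = 5 (mod 13).
  i = 5 (α = 11): (11−9)(11−6)(11−3)(11−4) = 2·5·8·7 = 560 ≡ 1, so v_5 = 1^{−1} = 1 (mod 13).
  v = [7, 12, 1, 5, 1].
Step 2: syndromes of r = [3, 5, 1, 2, 6] (all sums mod 13).
  S_0 = Σ v_i r_i = 7·3 + 12·5 + 1·1 + 5·2 + 1·6 = 98 ≡ 7.
  S_1 = Σ v_i α_i r_i = 7·9·3 + 12·6·5 + 1·3·1 + 5·4·2 + 1·11·6 = 658 ≡ 8.
  α_i^2 mod 13 = [3, 10, 9, 3, 4].
  S_2 = Σ v_i α_i^2 r_i = 7·3·3 + 12·10·5 + 1·9·1 + 5·3·2 + 1·4·6 = 726 ≡ 11.
  S = (7, 8, 11) ≠ 0, so r is not a codeword (an error is present).
Step 3: locate the error. For a single error e at position i, S_ℓ = v_i·e·α_i^ℓ, so α_err = S_1/S_0.
  S_0^{−1} = 7^{−1} = 2 (mod 13), so α_err = 8·2 = 16 ≡ 3 = α_3. Error position i = 3.
  Consistency check: S_2/S_1 = 11·5 = 55 ≡ 3 = α_err ✓ (single-error assumption holds).
Step 4: error magnitude e = S_0/v_3 = S_0·∏_{j≠3}(α_3 − α_j) = 7·1 = 7 ≡ 7 (mod 13).
Step 5: correct position 3: c_3 = r_3 − e = 1 − 7 ≡ 7 (mod 13). Hence c = [3, 5, 7, 2, 6].
  Check: interpolating c through the α_i gives m(x) = 9 + 8·x (degree < 2) with m(α_i) = c_i for every i, so c is indeed a codeword.


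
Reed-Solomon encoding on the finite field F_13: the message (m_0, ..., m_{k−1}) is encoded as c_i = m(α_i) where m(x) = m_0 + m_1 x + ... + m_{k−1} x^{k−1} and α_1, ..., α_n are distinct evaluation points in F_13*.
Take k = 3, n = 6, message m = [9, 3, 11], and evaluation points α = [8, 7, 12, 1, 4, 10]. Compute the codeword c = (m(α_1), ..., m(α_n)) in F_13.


c = [9, 10, 4, 10, 2, 8]

Message polynomial: m(x) = 9 + 3·x + 11·x^2 (mod 13).
For each evaluation point α_i, compute m(α_i) mod 13:
  α_1 = 8: Horner steps 11 → 0 → 9, so m(8) = 9.
  α_2 = 7: Horner steps 11 → 2 → 10, so m(7) = 10.
  α_3 = 12: Horner steps 11 → 5 → 4, so m(12) = 4.
  α_4 = 1: Horner steps 11 → 1 → 10, so m(1) = 10.
  α_5 = 4: Horner steps 11 → 8 → 2, so m(4) = 2.
  α_6 = 10: Horner steps 11 → 9 → 8, so m(10) = 8.
Codeword c = [9, 10, 4, 10, 2, 8] ∈ F_13^6.


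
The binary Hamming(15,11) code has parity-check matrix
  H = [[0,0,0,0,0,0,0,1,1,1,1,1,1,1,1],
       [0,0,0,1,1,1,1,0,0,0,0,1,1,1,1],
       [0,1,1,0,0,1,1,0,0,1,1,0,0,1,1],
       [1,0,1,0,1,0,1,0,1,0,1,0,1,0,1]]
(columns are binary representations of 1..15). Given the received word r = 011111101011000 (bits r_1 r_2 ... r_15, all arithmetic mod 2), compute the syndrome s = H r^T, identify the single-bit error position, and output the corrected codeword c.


s = (1, 1, 1, 1)^T, error position = 15, corrected codeword c = 011111101011001

Compute s = H r^T mod 2 one row at a time:
  s_1 = 0 + 1 + 0 + 1 + 1 + 0 + 0 + 0 = 3 ≡ 1 (mod 2).
  s_2 = 1 + 1 + 1 + 1 + 1 + 0 + 0 + 0 = 5 ≡ 1 (mod 2).
  s_3 = 1 + 1 + 1 + 1 + 0 + 1 + 0 + 0 = 5 ≡ 1 (mod 2).
  s_4 = 0 + 1 + 1 + 1 + 1 + 1 + 0 + 0 = 5 ≡ 1 (mod 2).
s = (1, 1, 1, 1)^T — this equals column 15 of H (binary 1111), so error is at position 15.
Correct: flip bit 15 of r = 011111101011000 to get c = 011111101011001.


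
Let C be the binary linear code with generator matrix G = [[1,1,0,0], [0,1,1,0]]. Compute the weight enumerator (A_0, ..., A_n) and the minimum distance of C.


Weight distribution: A_0 = 1, A_2 = 3. Minimum distance d = 2.

Enumerate all 2^2 = 4 messages m ∈ F_2^2.
For each, compute codeword c = mG in F_2^4, then tally its weight.
  m = 00 → c = 0000, weight = 0.
  m = 10 → c = 1100, weight = 2.
  m = 01 → c = 0110, weight = 2.
  m = 11 → c = 1010, weight = 2.
Tally weights:
  weight 0: 1 codewords.
  weight 2: 3 codewords.
Minimum distance d = smallest w > 0 with A_w > 0 = 2.
Sanity: Σ A_w = 4 = 2^2 = 4 ✓.


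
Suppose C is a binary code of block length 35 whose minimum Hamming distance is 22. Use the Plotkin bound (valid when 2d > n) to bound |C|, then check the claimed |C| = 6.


Plotkin bound M ≤ 4; given |C| = 6 > bound (violated).

Check applicability: 2d = 44, n = 35.
2d − n = 9 > 0, so Plotkin applies.
Compute d/(2d−n) = 22/9 ≈ 2.4444.
⌊d/(2d−n)⌋ = 2.
Plotkin bound: M ≤ 2·2 = 4.
Given |C| = 6, check: VIOLATED.
This |C| is above the Plotkin bound, so no binary code with n = 35, d = 22 and 6 codewords exists.


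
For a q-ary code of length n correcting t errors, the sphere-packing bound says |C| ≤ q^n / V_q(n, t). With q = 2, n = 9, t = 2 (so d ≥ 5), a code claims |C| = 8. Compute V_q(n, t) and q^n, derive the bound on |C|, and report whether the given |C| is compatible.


V_q(n, t) = 46, q^n = 512, Hamming bound = 11, |C| = 8 ≤ bound (satisfied).

Step 1: Compute V_q(n, t) = Σ_{j=0}^2 C(n, j) (q−1)^j.
  j = 0: C(9,0)·(1)^0 = 1·1 = 1.
  j = 1: C(9,1)·(1)^1 = 9·1 = 9.
  j = 2: C(9,2)·(1)^2 = 36·1 = 36.
  V_q(n, t) = 1 + 9 + 36 = 46.
Step 2: q^n = 2^9 = 512.
Step 3: Hamming bound ⌊q^n / V_q(n,t)⌋ = ⌊512/46⌋ = 11.
Step 4: Compare |C| = 8 to 11: satisfied.
The claimed |C| lies below the Hamming bound.


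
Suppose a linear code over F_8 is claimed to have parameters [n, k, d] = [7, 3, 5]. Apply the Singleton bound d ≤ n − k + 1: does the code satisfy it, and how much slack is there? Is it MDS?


Singleton RHS = n − k + 1 = 5, slack = 0, bound satisfied, MDS.

Singleton bound: d ≤ n − k + 1.
Here n = 7, k = 3, so n − k + 1 = 5.
Given d = 5, check d ≤ 5: YES.
Slack = (n − k + 1) − d = 0.
The code is MDS (slack = 0).
Description: the claimed parameters are [7, 3, 5]_8; such a code would be MDS (meets Singleton bound).


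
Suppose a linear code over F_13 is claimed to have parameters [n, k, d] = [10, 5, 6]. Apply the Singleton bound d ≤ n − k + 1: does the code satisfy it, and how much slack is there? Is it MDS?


Singleton RHS = n − k + 1 = 6, slack = 0, bound satisfied, MDS.

Singleton bound: d ≤ n − k + 1.
Here n = 10, k = 5, so n − k + 1 = 6.
Given d = 6, check d ≤ 6: YES.
Slack = (n − k + 1) − d = 0.
The code is MDS (slack = 0).
Description: the claimed parameters are [10, 5, 6]_13; such a code would be MDS (meets Singleton bound).


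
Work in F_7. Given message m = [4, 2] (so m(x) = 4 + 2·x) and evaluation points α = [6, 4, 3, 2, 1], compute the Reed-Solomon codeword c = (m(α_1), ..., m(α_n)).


c = [2, 5, 3, 1, 6]

Message polynomial: m(x) = 4 + 2·x (mod 7).
For each evaluation point α_i, compute m(α_i) mod 7:
  α_1 = 6: Horner steps 2 → 2, so m(6) = 2.
  α_2 = 4: Horner steps 2 → 5, so m(4) = 5.
  α_3 = 3: Horner steps 2 → 3, so m(3) = 3.
  α_4 = 2: Horner steps 2 → 1, so m(2) = 1.
  α_5 = 1: Horner steps 2 → 6, so m(1) = 6.
Codeword c = [2, 5, 3, 1, 6] ∈ F_7^5.


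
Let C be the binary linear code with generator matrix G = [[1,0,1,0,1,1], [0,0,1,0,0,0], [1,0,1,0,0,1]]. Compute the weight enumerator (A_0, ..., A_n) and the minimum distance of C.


Weight distribution: A_0 = 1, A_1 = 2, A_2 = 2, A_3 = 2, A_4 = 1. Minimum distance d = 1.

Enumerate all 2^3 = 8 messages m ∈ F_2^3.
For each, compute codeword c = mG in F_2^6, then tally its weight.
  m = 000 → c = 000000, weight = 0.
  m = 100 → c = 101011, weight = 4.
  m = 010 → c = 001000, weight = 1.
  m = 110 → c = 100011, weight = 3.
  m = 001 → c = 101001, weight = 3.
  m = 101 → c = 000010, weight = 1.
  m = 011 → c = 100001, weight = 2.
  m = 111 → c = 001010, weight = 2.
Tally weights:
  weight 0: 1 codewords.
  weight 1: 2 codewords.
  weight 2: 2 codewords.
  weight 3: 2 codewords.
  weight 4: 1 codewords.
Minimum distance d = smallest w > 0 with A_w > 0 = 1.
Sanity: Σ A_w = 8 = 2^3 = 8 ✓.


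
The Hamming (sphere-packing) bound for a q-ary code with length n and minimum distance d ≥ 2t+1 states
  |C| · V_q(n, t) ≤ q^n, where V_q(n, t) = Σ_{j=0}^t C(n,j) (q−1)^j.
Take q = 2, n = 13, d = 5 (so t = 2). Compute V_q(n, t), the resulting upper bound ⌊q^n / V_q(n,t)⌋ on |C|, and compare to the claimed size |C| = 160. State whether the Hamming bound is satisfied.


V_q(n, t) = 92, q^n = 8192, Hamming bound = 89, |C| = 160 > bound (violated).

Step 1: Compute V_q(n, t) = Σ_{j=0}^2 C(n, j) (q−1)^j.
  j = 0: C(13,0)·(1)^0 = 1·1 = 1.
  j = 1: C(13,1)·(1)^1 = 13·1 = 13.
  j = 2: C(13,2)·(1)^2 = 78·1 = 78.
  V_q(n, t) = 1 + 13 + 78 = 92.
Step 2: q^n = 2^13 = 8192.
Step 3: Hamming bound ⌊q^n / V_q(n,t)⌋ = ⌊8192/92⌋ = 89.
Step 4: Compare |C| = 160 to 89: violated.
The claimed |C| lies above the Hamming bound, so no 2-ary code of length 13 with d ≥ 5 can have 160 codewords.


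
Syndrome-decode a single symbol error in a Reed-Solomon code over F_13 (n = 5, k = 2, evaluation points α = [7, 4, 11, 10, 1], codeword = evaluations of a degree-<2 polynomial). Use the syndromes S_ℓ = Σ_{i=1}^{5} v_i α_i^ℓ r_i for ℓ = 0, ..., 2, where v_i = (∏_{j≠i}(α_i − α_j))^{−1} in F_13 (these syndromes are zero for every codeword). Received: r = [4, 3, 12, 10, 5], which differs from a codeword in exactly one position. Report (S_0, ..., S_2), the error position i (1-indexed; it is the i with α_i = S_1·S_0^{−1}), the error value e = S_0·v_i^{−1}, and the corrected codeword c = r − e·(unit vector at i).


S = (8, 6, 11), error at position 2, error magnitude e = 5, c = [4, 11, 12, 10, 5].

Step 1: column multipliers v_i = (∏_{j≠i}(α_i − α_j))^{−1} mod 13.
  i = 1 (α = 7): (7−4)(7−11)(7−10)(7−1) = 3·(−4)·(−3)·6 = 216 ≡ 8, so v_1 = 8^{−1} = 5 (mod 13).
  i = 2 (α = 4): (4−7)(4−11)(4−10)(4−1) = (−3)·(−7)·(−6)·3 = −378 ≡ 12, so v_2 = 12^{−1} = 12 (mod 13).
  i = 3 (α = 11): (11−7)(11−4)(11−10)(11−1) = 4·7·1·10 = 280 ≡ 7, so v_3 = 7^{−1} = 2 (mod 13).
  i = 4 (α = 10): (10−7)(10−4)(10−11)(10−1) = 3·6·(−1)·9 = −162 ≡ 7, so v_4 = 7^{−1} = 2 (mod 13).
  i = 5 (α = 1): (1−7)(1−4)(1−11)(1−10) = (−6)·(−3)·(−10)·(−9) = 1620 ≡ 8, so v_5 = 8^{−1} = 5 (mod 13).
  v = [5, 12, 2, 2, 5].
Step 2: syndromes of r = [4, 3, 12, 10, 5] (all sums mod 13).
  S_0 = Σ v_i r_i = 5·4 + 12·3 + 2·12 + 2·10 + 5·5 = 125 ≡ 8.
  S_1 = Σ v_i α_i r_i = 5·7·4 + 12·4·3 + 2·11·12 + 2·10·10 + 5·1·5 = 773 ≡ 6.
  α_i^2 mod 13 = [10, 3, 4, 9, 1].
  S_2 = Σ v_i α_i^2 r_i = 5·10·4 + 12·3·3 + 2·4·12 + 2·9·10 + 5·1·5 = 609 ≡ 11.
  S = (8, 6, 11) ≠ 0, so r is not a codeword (an error is present).
Step 3: locate the error. For a single error e at position i, S_ℓ = v_i·e·α_i^ℓ, so α_err = S_1/S_0.
  S_0^{−1} = 8^{−1} = 5 (mod 13), so α_err = 6·5 = 30 ≡ 4 = α_2. Error position i = 2.
  Consistency check: S_2/S_1 = 11·11 = 121 ≡ 4 = α_err ✓ (single-error assumption holds).
Step 4: error magnitude e = S_0/v_2 = S_0·∏_{j≠2}(α_2 − α_j) = 8·12 = 96 ≡ 5 (mod 13).
Step 5: correct position 2: c_2 = r_2 − e = 3 − 5 ≡ 11 (mod 13). Hence c = [4, 11, 12, 10, 5].
  Check: interpolating c through the α_i gives m(x) = 3 + 2·x (degree < 2) with m(α_i) = c_i for every i, so c is indeed a codeword.


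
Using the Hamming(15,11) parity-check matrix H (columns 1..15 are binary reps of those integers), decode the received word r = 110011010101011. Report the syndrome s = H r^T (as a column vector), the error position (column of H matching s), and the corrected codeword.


s = (1, 1, 1, 1)^T, error position = 15, corrected codeword c = 110011010101010

Compute s = H r^T mod 2 one row at a time:
  s_1 = 1 + 0 + 1 + 0 + 1 + 0 + 1 + 1 = 5 ≡ 1 (mod 2).
  s_2 = 0 + 1 + 1 + 0 + 1 + 0 + 1 + 1 = 5 ≡ 1 (mod 2).
  s_3 = 1 + 0 + 1 + 0 + 1 + 0 + 1 + 1 = 5 ≡ 1 (mod 2).
  s_4 = 1 + 0 + 1 + 0 + 0 + 0 + 0 + 1 = 3 ≡ 1 (mod 2).
s = (1, 1, 1, 1)^T — this equals column 15 of H (binary 1111), so error is at position 15.
Correct: flip bit 15 of r = 110011010101011 to get c = 110011010101010.


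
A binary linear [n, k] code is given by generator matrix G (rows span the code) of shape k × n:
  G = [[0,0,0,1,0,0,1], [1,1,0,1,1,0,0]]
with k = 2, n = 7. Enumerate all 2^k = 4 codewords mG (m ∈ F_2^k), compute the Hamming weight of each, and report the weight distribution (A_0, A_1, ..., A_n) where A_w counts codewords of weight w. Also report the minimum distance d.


Weight distribution: A_0 = 1, A_2 = 1, A_4 = 2. Minimum distance d = 2.

Enumerate all 2^2 = 4 messages m ∈ F_2^2.
For each, compute codeword c = mG in F_2^7, then tally its weight.
  m = 00 → c = 0000000, weight = 0.
  m = 10 → c = 0001001, weight = 2.
  m = 01 → c = 1101100, weight = 4.
  m = 11 → c = 1100101, weight = 4.
Tally weights:
  weight 0: 1 codewords.
  weight 2: 1 codewords.
  weight 4: 2 codewords.
Minimum distance d = smallest w > 0 with A_w > 0 = 2.
Sanity: Σ A_w = 4 = 2^2 = 4 ✓.


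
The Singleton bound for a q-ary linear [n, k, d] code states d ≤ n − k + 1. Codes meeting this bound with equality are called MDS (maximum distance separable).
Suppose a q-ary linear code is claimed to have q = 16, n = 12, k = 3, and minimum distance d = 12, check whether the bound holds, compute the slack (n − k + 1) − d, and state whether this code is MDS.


Singleton RHS = n − k + 1 = 10, slack = -2, bound violated (no such code; not MDS).

Singleton bound: d ≤ n − k + 1.
Here n = 12, k = 3, so n − k + 1 = 10.
Given d = 12, check d ≤ 10: NO.
Slack = (n − k + 1) − d = -2.
The slack is negative: d = 12 exceeds n − k + 1 = 10 by 2, so the Singleton bound is violated and no linear [12, 3, 12]_16 code can exist. In particular it is not MDS (MDS requires d = n − k + 1 exactly).
Description: the claimed parameters are [12, 3, 12]_16; such a code would be impossible (violates the Singleton bound).


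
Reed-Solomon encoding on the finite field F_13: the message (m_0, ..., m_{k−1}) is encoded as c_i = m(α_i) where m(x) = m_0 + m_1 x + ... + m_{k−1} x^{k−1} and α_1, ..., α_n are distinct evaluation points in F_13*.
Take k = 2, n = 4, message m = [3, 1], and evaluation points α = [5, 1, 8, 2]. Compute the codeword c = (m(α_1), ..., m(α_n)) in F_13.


c = [8, 4, 11, 5]

Message polynomial: m(x) = 3 + 1·x (mod 13).
For each evaluation point α_i, compute m(α_i) mod 13:
  α_1 = 5: Horner steps 1 → 8, so m(5) = 8.
  α_2 = 1: Horner steps 1 → 4, so m(1) = 4.
  α_3 = 8: Horner steps 1 → 11, so m(8) = 11.
  α_4 = 2: Horner steps 1 → 5, so m(2) = 5.
Codeword c = [8, 4, 11, 5] ∈ F_13^4.


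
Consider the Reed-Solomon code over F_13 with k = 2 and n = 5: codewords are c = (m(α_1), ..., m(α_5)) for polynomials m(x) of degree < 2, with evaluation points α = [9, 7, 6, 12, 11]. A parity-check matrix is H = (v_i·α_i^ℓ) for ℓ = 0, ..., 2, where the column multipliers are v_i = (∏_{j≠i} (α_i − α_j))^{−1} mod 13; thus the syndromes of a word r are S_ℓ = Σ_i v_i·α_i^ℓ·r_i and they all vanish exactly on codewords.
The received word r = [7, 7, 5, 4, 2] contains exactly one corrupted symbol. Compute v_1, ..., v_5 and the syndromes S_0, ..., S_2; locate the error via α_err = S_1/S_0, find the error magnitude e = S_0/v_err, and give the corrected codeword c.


S = (10, 12, 4), error at position 1, error magnitude e = 9, c = [11, 7, 5, 4, 2].

Step 1: column multipliers v_i = (∏_{j≠i}(α_i − α_j))^{−1} mod 13.
  i = 1 (α = 9): (9−7)(9−6)(9−12)(9−11) = 2·3·(−3)·(−2) = 36 ≡ 10, so v_1 = 10^{−1} = 4 (mod 13).
  i = 2 (α = 7): (7−9)(7−6)(7−12)(7−11) = (−2)·1·(−5)·(−4) = −40 ≡ 12, so v_2 = 12^{−1} = 12 (mod 13).
  i = 3 (α = 6): (6−9)(6−7)(6−12)(6−11) = (−3)·(−1)·(−6)·(−5) = 90 ≡ 12, so v_3 = 12^{−1} = 12 (mod 13).
  i = 4 (α = 12): (12−9)(12−7)(12−6)(12−11) = 3·5·6·1 = 90 ≡ 12, so v_4 = 12^{−1} = 12 (mod 13).
  i = 5 (α = 11): (11−9)(11−7)(11−6)(11−12) = 2·4·5·(−1) = −40 ≡ 12, so v_5 = 12^{−1} = 12 (mod 13).
  v = [4, 12, 12, 12, 12].
Step 2: syndromes of r = [7, 7, 5, 4, 2] (all sums mod 13).
  S_0 = Σ v_i r_i = 4·7 + 12·7 + 12·5 + 12·4 + 12·2 = 244 ≡ 10.
  S_1 = Σ v_i α_i r_i = 4·9·7 + 12·7·7 + 12·6·5 + 12·12·4 + 12·11·2 = 2040 ≡ 12.
  α_i^2 mod 13 = [3, 10, 10, 1, 4].
  S_2 = Σ v_i α_i^2 r_i = 4·3·7 + 12·10·7 + 12·10·5 + 12·1·4 + 12·4·2 = 1668 ≡ 4.
  S = (10, 12, 4) ≠ 0, so r is not a codeword (an error is present).
Step 3: locate the error. For a single error e at position i, S_ℓ = v_i·e·α_i^ℓ, so α_err = S_1/S_0.
  S_0^{−1} = 10^{−1} = 4 (mod 13), so α_err = 12·4 = 48 ≡ 9 = α_1. Error position i = 1.
  Consistency check: S_2/S_1 = 4·12 = 48 ≡ 9 = α_err ✓ (single-error assumption holds).
Step 4: error magnitude e = S_0/v_1 = S_0·∏_{j≠1}(α_1 − α_j) = 10·10 = 100 ≡ 9 (mod 13).
Step 5: correct position 1: c_1 = r_1 − e = 7 − 9 ≡ 11 (mod 13). Hence c = [11, 7, 5, 4, 2].
  Check: interpolating c through the α_i gives m(x) = 6 + 2·x (degree < 2) with m(α_i) = c_i for every i, so c is indeed a codeword.


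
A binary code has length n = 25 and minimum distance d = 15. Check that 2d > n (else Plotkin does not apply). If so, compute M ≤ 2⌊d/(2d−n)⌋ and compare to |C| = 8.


Plotkin bound M ≤ 6; given |C| = 8 > bound (violated).

Check applicability: 2d = 30, n = 25.
2d − n = 5 > 0, so Plotkin applies.
Compute d/(2d−n) = 15/5 ≈ 3.0000.
⌊d/(2d−n)⌋ = 3.
Plotkin bound: M ≤ 2·3 = 6.
Given |C| = 8, check: VIOLATED.
This |C| is above the Plotkin bound, so no binary code with n = 25, d = 15 and 8 codewords exists.


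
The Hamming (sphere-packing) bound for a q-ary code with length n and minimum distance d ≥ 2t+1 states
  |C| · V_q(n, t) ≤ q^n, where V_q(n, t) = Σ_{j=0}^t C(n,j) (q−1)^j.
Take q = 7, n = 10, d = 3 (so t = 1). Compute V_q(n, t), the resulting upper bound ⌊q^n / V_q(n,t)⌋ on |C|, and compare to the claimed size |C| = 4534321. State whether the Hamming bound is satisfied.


V_q(n, t) = 61, q^n = 282475249, Hamming bound = 4630741, |C| = 4534321 ≤ bound (satisfied).

Step 1: Compute V_q(n, t) = Σ_{j=0}^1 C(n, j) (q−1)^j.
  j = 0: C(10,0)·(6)^0 = 1·1 = 1.
  j = 1: C(10,1)·(6)^1 = 10·6 = 60.
  V_q(n, t) = 1 + 60 = 61.
Step 2: q^n = 7^10 = 282475249.
Step 3: Hamming bound ⌊q^n / V_q(n,t)⌋ = ⌊282475249/61⌋ = 4630741.
Step 4: Compare |C| = 4534321 to 4630741: satisfied.
The claimed |C| lies below the Hamming bound.


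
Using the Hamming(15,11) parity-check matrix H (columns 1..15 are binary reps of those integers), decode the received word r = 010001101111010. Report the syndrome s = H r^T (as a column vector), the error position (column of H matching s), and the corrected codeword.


s = (1, 0, 0, 1)^T, error position = 9, corrected codeword c = 010001100111010

Compute s = H r^T mod 2 one row at a time:
  s_1 = 0 + 1 + 1 + 1 + 1 + 0 + 1 + 0 = 5 ≡ 1 (mod 2).
  s_2 = 0 + 0 + 1 + 1 + 1 + 0 + 1 + 0 = 4 ≡ 0 (mod 2).
  s_3 = 1 + 0 + 1 + 1 + 1 + 1 + 1 + 0 = 6 ≡ 0 (mod 2).
  s_4 = 0 + 0 + 0 + 1 + 1 + 1 + 0 + 0 = 3 ≡ 1 (mod 2).
s = (1, 0, 0, 1)^T — this equals column 9 of H (binary 1001), so error is at position 9.
Correct: flip bit 9 of r = 010001101111010 to get c = 010001100111010.


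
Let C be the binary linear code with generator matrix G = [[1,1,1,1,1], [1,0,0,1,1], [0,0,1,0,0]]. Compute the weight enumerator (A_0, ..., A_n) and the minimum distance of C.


Weight distribution: A_0 = 1, A_1 = 2, A_2 = 1, A_3 = 1, A_4 = 2, A_5 = 1. Minimum distance d = 1.

Enumerate all 2^3 = 8 messages m ∈ F_2^3.
For each, compute codeword c = mG in F_2^5, then tally its weight.
  m = 000 → c = 00000, weight = 0.
  m = 100 → c = 11111, weight = 5.
  m = 010 → c = 10011, weight = 3.
  m = 110 → c = 01100, weight = 2.
  m = 001 → c = 00100, weight = 1.
  m = 101 → c = 11011, weight = 4.
  m = 011 → c = 10111, weight = 4.
  m = 111 → c = 01000, weight = 1.
Tally weights:
  weight 0: 1 codewords.
  weight 1: 2 codewords.
  weight 2: 1 codewords.
  weight 3: 1 codewords.
  weight 4: 2 codewords.
  weight 5: 1 codewords.
Minimum distance d = smallest w > 0 with A_w > 0 = 1.
Sanity: Σ A_w = 8 = 2^3 = 8 ✓.


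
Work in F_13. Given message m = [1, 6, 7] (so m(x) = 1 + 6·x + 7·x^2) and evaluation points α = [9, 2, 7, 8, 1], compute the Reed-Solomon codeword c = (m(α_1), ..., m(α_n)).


c = [11, 2, 9, 3, 1]

Message polynomial: m(x) = 1 + 6·x + 7·x^2 (mod 13).
For each evaluation point α_i, compute m(α_i) mod 13:
  α_1 = 9: Horner steps 7 → 4 → 11, so m(9) = 11.
  α_2 = 2: Horner steps 7 → 7 → 2, so m(2) = 2.
  α_3 = 7: Horner steps 7 → 3 → 9, so m(7) = 9.
  α_4 = 8: Horner steps 7 → 10 → 3, so m(8) = 3.
  α_5 = 1: Horner steps 7 → 0 → 1, so m(1) = 1.
Codeword c = [11, 2, 9, 3, 1] ∈ F_13^5.
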